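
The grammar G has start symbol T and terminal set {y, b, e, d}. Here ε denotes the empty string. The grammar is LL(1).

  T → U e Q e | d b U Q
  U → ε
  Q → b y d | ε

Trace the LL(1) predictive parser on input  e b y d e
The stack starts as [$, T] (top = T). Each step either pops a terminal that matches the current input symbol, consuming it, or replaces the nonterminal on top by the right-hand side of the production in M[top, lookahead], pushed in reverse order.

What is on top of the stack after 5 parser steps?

step 1: stack=$ T  input=e b y d e $  — expand T → U e Q e
step 2: stack=$ e Q e U  input=e b y d e $  — expand U → ε
step 3: stack=$ e Q e  input=e b y d e $  — match e
step 4: stack=$ e Q  input=b y d e $  — expand Q → b y d
step 5: stack=$ e d y b  input=b y d e $  — match b
Stack after step 5: $ e d y (top = y).

y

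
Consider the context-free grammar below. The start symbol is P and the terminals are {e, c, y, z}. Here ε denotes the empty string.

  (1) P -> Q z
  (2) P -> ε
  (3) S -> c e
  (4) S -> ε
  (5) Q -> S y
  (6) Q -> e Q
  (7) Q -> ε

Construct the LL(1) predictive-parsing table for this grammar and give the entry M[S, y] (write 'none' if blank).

S -> ε

FIRST(S) = {ε, c}
FIRST(Q) = {ε, c, e, y}  (via S y)
FIRST(P) = {ε, c, e, y, z}  (via Q z)
FOLLOW(P) includes $ since P is the start symbol.
FOLLOW(S): in Q->S y, S is followed by y with FIRST {y}. Thus FOLLOW(S) = {y}.
For S -> c e: FIRST(c e) = {c}, so it goes in M[S, t] for t ∈ {c}.
For S -> ε: FIRST(ε) = {ε}, so it goes in M[S, t] for t ∈ {}; since ε ∈ FIRST, also for every t ∈ FOLLOW(S) = {y}.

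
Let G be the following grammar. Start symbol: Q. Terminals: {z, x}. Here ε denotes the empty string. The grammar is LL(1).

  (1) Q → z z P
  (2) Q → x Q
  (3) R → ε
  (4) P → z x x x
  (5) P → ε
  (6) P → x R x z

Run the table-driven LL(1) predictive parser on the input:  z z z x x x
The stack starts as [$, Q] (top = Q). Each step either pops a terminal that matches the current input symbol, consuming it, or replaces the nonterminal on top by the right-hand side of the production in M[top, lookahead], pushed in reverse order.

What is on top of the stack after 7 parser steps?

x

step 1: stack=$ Q  input=z z z x x x $  — expand Q → z z P
step 2: stack=$ P z z  input=z z z x x x $  — match z
step 3: stack=$ P z  input=z z x x x $  — match z
step 4: stack=$ P  input=z x x x $  — expand P → z x x x
step 5: stack=$ x x x z  input=z x x x $  — match z
step 6: stack=$ x x x  input=x x x $  — match x
step 7: stack=$ x x  input=x x $  — match x
Stack after step 7: $ x (top = x).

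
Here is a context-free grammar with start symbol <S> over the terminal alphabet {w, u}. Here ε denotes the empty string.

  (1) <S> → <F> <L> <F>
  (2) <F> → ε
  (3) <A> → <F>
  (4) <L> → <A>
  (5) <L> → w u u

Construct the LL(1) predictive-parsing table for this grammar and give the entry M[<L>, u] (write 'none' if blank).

FIRST(<F>): from <F>→ε we get {ε}. So FIRST(<F>) = {ε}.
FIRST(<A>): from <A>→<F> we get {ε}. So FIRST(<A>) = {ε}.
FIRST(<L>): from <L>→<A> we get {ε}; from <L>→w u u we get {w}. So FIRST(<L>) = {ε, w}.
FIRST(<S>): from <S>→<F> <L> <F> we get {ε, w}. So FIRST(<S>) = {ε, w}.
FOLLOW(<S>) includes $ since <S> is the start symbol.
FOLLOW(<S>): <S> appears on no right-hand side. Thus FOLLOW(<S>) = {$}.
FOLLOW(<L>): in <S>→<F> <L> <F>, <L> is followed by <F> with FIRST {ε}; in <S>→<F> <L> <F>, the suffix after <L> is nullable, so FOLLOW(<L>) ⊇ FOLLOW(<S>) = {$}. Thus FOLLOW(<L>) = {$}.
For <L> → <A>: FIRST(<A>) = {ε}, so it goes in M[<L>, t] for t ∈ {}; since ε ∈ FIRST, also for every t ∈ FOLLOW(<L>) = {$}.
For <L> → w u u: FIRST(w u u) = {w}, so it goes in M[<L>, t] for t ∈ {w}.
None of these place a production in M[<L>, u].

none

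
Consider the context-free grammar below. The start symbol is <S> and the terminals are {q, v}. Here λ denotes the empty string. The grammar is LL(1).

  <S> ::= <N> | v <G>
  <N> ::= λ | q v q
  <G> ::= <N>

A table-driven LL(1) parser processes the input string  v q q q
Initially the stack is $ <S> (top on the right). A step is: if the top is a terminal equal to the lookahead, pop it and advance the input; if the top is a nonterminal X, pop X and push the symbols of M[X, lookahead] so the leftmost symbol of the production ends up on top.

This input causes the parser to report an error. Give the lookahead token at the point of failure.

     Stack    Input      Action
  1  $ <S>    v q q q $  expand <S> ::= v <G>
  2  $ <G> v  v q q q $  match v
  3  $ <G>    q q q $    expand <G> ::= <N>
  4  $ <N>    q q q $    expand <N> ::= q v q
  5  $ q v q  q q q $    match q
  6  $ q v    q q $      error: top is terminal v but lookahead is q

q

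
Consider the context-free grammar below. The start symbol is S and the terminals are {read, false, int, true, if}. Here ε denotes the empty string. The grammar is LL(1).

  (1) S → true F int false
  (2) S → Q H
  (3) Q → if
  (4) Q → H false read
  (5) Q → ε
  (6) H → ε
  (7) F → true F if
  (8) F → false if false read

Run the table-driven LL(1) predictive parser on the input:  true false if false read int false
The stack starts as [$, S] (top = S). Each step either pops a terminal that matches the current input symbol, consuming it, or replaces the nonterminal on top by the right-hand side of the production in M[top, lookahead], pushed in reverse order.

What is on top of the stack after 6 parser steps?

step 1: stack=$ S  input=true false if false read int false $  — expand S → true F int false
step 2: stack=$ false int F true  input=true false if false read int false $  — match true
step 3: stack=$ false int F  input=false if false read int false $  — expand F → false if false read
step 4: stack=$ false int read false if false  input=false if false read int false $  — match false
step 5: stack=$ false int read false if  input=if false read int false $  — match if
step 6: stack=$ false int read false  input=false read int false $  — match false
Stack after step 6: $ false int read (top = read).

read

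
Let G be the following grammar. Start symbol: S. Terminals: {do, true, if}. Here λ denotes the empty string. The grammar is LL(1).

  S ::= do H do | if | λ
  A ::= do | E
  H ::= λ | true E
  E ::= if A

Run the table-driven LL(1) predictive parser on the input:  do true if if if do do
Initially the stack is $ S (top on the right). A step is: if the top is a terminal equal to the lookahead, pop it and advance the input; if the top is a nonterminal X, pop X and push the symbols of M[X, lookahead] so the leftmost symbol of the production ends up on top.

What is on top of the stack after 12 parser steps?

A

step 1: stack=$ S  input=do true if if if do do $  — expand S ::= do H do
step 2: stack=$ do H do  input=do true if if if do do $  — match do
step 3: stack=$ do H  input=true if if if do do $  — expand H ::= true E
step 4: stack=$ do E true  input=true if if if do do $  — match true
step 5: stack=$ do E  input=if if if do do $  — expand E ::= if A
step 6: stack=$ do A if  input=if if if do do $  — match if
step 7: stack=$ do A  input=if if do do $  — expand A ::= E
step 8: stack=$ do E  input=if if do do $  — expand E ::= if A
step 9: stack=$ do A if  input=if if do do $  — match if
step 10: stack=$ do A  input=if do do $  — expand A ::= E
step 11: stack=$ do E  input=if do do $  — expand E ::= if A
step 12: stack=$ do A if  input=if do do $  — match if
Stack after step 12: $ do A (top = A).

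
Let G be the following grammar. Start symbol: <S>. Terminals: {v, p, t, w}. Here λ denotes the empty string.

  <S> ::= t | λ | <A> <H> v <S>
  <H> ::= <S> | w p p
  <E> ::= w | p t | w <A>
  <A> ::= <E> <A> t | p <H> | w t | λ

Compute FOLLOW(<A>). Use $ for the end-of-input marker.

{p, t, v, w}

FIRST(<E>): from <E>::=w we get {w}; from <E>::=p t we get {p}; from <E>::=w <A> we get {w}. So FIRST(<E>) = {p, w}.
FIRST(<A>): from <A>::=<E> <A> t we get {p, w}; from <A>::=p <H> we get {p}; from <A>::=w t we get {w}; from <A>::=λ we get {λ}. So FIRST(<A>) = {λ, p, w}.
FIRST(<S>): from <S>::=t we get {t}; from <S>::=λ we get {λ}; from <S>::=<A> <H> v <S> we get {p, t, v, w}. So FIRST(<S>) = {λ, p, t, v, w}.
FIRST(<H>): from <H>::=<S> we get {λ, p, t, v, w}; from <H>::=w p p we get {w}. So FIRST(<H>) = {λ, p, t, v, w}.
FOLLOW(<S>) includes $ since <S> is the start symbol.
FOLLOW(<E>): in <A>::=<E> <A> t, <E> is followed by <A> t with FIRST {p, t, w}. Thus FOLLOW(<E>) = {p, t, w}.
FOLLOW(<A>): in <S>::=<A> <H> v <S>, <A> is followed by <H> v <S> with FIRST {p, t, v, w}; in <E>::=w <A>, the suffix after <A> is empty, so FOLLOW(<A>) ⊇ FOLLOW(<E>) = {p, t, w}; in <A>::=<E> <A> t, <A> is followed by t with FIRST {t}. Thus FOLLOW(<A>) = {p, t, v, w}.
FOLLOW(<H>): in <S>::=<A> <H> v <S>, <H> is followed by v <S> with FIRST {v}; in <A>::=p <H>, the suffix after <H> is empty, so FOLLOW(<H>) ⊇ FOLLOW(<A>) = {p, t, v, w}. Thus FOLLOW(<H>) = {p, t, v, w}.
FOLLOW(<S>): in <S>::=<A> <H> v <S>, the suffix after <S> is empty (adds nothing new); in <H>::=<S>, the suffix after <S> is empty, so FOLLOW(<S>) ⊇ FOLLOW(<H>) = {p, t, v, w}. Thus FOLLOW(<S>) = {$, p, t, v, w}.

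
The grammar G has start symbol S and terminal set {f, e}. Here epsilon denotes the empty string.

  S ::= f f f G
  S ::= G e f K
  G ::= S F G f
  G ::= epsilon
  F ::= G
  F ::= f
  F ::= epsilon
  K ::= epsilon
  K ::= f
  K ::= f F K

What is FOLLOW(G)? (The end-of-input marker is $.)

FIRST(K) = {epsilon, f}
FIRST(S) = {e, f}  (via G e f K)
FIRST(G) = {epsilon, e, f}  (via S F G f)
FIRST(F) = {epsilon, e, f}  (via G)
FOLLOW(S) includes $ since S is the start symbol.
FOLLOW(S): in G::=S F G f, S is followed by F G f with FIRST {e, f}. Thus FOLLOW(S) = {$, e, f}.
FOLLOW(K): in S::=G e f K, the suffix after K is empty, so FOLLOW(K) ⊇ FOLLOW(S) = {$, e, f}; in K::=f F K, the suffix after K is empty (adds nothing new). Thus FOLLOW(K) = {$, e, f}.
FOLLOW(F): in G::=S F G f, F is followed by G f with FIRST {e, f}; in K::=f F K, F is followed by K with FIRST {epsilon, f}; in K::=f F K, the suffix after F is nullable, so FOLLOW(F) ⊇ FOLLOW(K) = {$, e, f}. Thus FOLLOW(F) = {$, e, f}.
FOLLOW(G): in S::=f f f G, the suffix after G is empty, so FOLLOW(G) ⊇ FOLLOW(S) = {$, e, f}; in S::=G e f K, G is followed by e f K with FIRST {e}; in G::=S F G f, G is followed by f with FIRST {f}; in F::=G, the suffix after G is empty, so FOLLOW(G) ⊇ FOLLOW(F) = {$, e, f}. Thus FOLLOW(G) = {$, e, f}.

{$, e, f}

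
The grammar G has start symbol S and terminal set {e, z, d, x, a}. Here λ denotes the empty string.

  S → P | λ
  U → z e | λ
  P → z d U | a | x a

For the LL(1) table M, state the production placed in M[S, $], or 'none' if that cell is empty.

FIRST(U) = {λ, z}
FIRST(P) = {a, x, z}
FIRST(S) = {λ, a, x, z}  (via P)
FOLLOW(S) includes $ since S is the start symbol.
FOLLOW(S): S appears on no right-hand side. Thus FOLLOW(S) = {$}.
For S → P: FIRST(P) = {a, x, z}, so it goes in M[S, t] for t ∈ {a, x, z}.
For S → λ: FIRST(λ) = {λ}, so it goes in M[S, t] for t ∈ {}; since λ ∈ FIRST, also for every t ∈ FOLLOW(S) = {$}.

S → λ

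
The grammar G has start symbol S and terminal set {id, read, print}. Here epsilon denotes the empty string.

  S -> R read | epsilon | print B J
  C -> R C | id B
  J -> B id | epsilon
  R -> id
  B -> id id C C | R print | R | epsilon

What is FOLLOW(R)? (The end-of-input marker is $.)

FIRST(R) = {id}
FIRST(S) = {epsilon, id, print}  (via R read)
FIRST(C) = {id}  (via R C)
FIRST(B) = {epsilon, id}  (via R print, R)
FIRST(J) = {epsilon, id}  (via B id)
FOLLOW(S) includes $ since S is the start symbol.
FOLLOW(S): S appears on no right-hand side. Thus FOLLOW(S) = {$}.
FOLLOW(J): in S->print B J, the suffix after J is empty, so FOLLOW(J) ⊇ FOLLOW(S) = {$}. Thus FOLLOW(J) = {$}.
FOLLOW(C): in C->R C, the suffix after C is empty (adds nothing new); in B->id id C C (occurrence 1), C is followed by C with FIRST {id}; in B->id id C C (occurrence 2), the suffix after C is empty, so FOLLOW(C) ⊇ FOLLOW(B) = {$, id}. Thus FOLLOW(C) = {$, id}.
FOLLOW(B): in S->print B J, B is followed by J with FIRST {epsilon, id}; in S->print B J, the suffix after B is nullable, so FOLLOW(B) ⊇ FOLLOW(S) = {$}; in C->id B, the suffix after B is empty, so FOLLOW(B) ⊇ FOLLOW(C) = {$, id}; in J->B id, B is followed by id with FIRST {id}. Thus FOLLOW(B) = {$, id}.
FOLLOW(R): in S->R read, R is followed by read with FIRST {read}; in C->R C, R is followed by C with FIRST {id}; in B->R print, R is followed by print with FIRST {print}; in B->R, the suffix after R is empty, so FOLLOW(R) ⊇ FOLLOW(B) = {$, id}. Thus FOLLOW(R) = {$, id, print, read}.

{$, id, print, read}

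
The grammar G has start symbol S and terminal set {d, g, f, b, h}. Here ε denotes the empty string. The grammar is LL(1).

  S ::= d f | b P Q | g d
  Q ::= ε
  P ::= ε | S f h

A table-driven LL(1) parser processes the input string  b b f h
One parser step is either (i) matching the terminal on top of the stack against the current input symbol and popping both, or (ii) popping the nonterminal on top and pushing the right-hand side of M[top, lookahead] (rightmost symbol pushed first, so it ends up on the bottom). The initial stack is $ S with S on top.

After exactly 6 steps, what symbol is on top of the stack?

     Stack          Input      Action
  1  $ S            b b f h $  expand S ::= b P Q
  2  $ Q P b        b b f h $  match b
  3  $ Q P          b f h $    expand P ::= S f h
  4  $ Q h f S      b f h $    expand S ::= b P Q
  5  $ Q h f Q P b  b f h $    match b
  6  $ Q h f Q P    f h $      expand P ::= ε
Stack after step 6: $ Q h f Q (top = Q).

Q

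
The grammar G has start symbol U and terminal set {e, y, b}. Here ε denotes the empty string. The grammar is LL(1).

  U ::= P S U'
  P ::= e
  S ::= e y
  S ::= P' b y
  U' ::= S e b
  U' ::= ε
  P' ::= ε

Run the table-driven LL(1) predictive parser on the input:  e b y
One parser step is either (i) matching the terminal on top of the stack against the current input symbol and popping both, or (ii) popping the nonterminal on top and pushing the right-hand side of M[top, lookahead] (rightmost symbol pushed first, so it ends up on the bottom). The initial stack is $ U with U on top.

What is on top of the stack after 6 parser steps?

     Stack        Input    Action
  1  $ U          e b y $  expand U ::= P S U'
  2  $ U' S P     e b y $  expand P ::= e
  3  $ U' S e     e b y $  match e
  4  $ U' S       b y $    expand S ::= P' b y
  5  $ U' y b P'  b y $    expand P' ::= ε
  6  $ U' y b     b y $    match b
Stack after step 6: $ U' y (top = y).

y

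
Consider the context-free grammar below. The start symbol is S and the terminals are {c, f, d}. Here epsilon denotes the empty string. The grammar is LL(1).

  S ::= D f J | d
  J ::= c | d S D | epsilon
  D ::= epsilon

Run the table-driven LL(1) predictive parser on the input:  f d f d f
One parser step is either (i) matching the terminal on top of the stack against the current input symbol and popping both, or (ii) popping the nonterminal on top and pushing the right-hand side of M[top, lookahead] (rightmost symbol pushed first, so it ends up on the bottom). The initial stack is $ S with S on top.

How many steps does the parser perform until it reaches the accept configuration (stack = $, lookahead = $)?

      Stack        Input        Action
   1  $ S          f d f d f $  expand S ::= D f J
   2  $ J f D      f d f d f $  expand D ::= epsilon
   3  $ J f        f d f d f $  match f
   4  $ J          d f d f $    expand J ::= d S D
   5  $ D S d      d f d f $    match d
   6  $ D S        f d f $      expand S ::= D f J
   7  $ D J f D    f d f $      expand D ::= epsilon
   8  $ D J f      f d f $      match f
   9  $ D J        d f $        expand J ::= d S D
  10  $ D D S d    d f $        match d
  11  $ D D S      f $          expand S ::= D f J
  12  $ D D J f D  f $          expand D ::= epsilon
  13  $ D D J f    f $          match f
  14  $ D D J      $            expand J ::= epsilon
  15  $ D D        $            expand D ::= epsilon
  16  $ D          $            expand D ::= epsilon
Accept reached after 16 steps.

16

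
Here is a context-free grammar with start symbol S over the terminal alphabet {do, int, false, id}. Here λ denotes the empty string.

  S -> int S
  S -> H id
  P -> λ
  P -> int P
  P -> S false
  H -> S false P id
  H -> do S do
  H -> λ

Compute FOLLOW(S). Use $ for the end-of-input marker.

{$, do, false}

FIRST(S) = {do, id, int}  (via H id)
FIRST(P) = {λ, do, id, int}  (via S false)
FIRST(H) = {λ, do, id, int}  (via S false P id)
FOLLOW(S) includes $ since S is the start symbol.
FOLLOW(S): in S->int S, the suffix after S is empty (adds nothing new); in P->S false, S is followed by false with FIRST {false}; in H->S false P id, S is followed by false P id with FIRST {false}; in H->do S do, S is followed by do with FIRST {do}. Thus FOLLOW(S) = {$, do, false}.
FOLLOW(P): in P->int P, the suffix after P is empty (adds nothing new); in H->S false P id, P is followed by id with FIRST {id}. Thus FOLLOW(P) = {id}.
FOLLOW(H): in S->H id, H is followed by id with FIRST {id}. Thus FOLLOW(H) = {id}.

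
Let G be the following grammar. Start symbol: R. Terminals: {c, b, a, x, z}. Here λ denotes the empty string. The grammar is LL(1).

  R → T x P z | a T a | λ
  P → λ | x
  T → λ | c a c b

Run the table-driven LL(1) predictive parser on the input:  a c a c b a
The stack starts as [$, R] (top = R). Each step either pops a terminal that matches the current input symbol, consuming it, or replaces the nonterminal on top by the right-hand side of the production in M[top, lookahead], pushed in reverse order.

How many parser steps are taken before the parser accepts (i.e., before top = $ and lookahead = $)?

8

     Stack        Input          Action
  1  $ R          a c a c b a $  expand R → a T a
  2  $ a T a      a c a c b a $  match a
  3  $ a T        c a c b a $    expand T → c a c b
  4  $ a b c a c  c a c b a $    match c
  5  $ a b c a    a c b a $      match a
  6  $ a b c      c b a $        match c
  7  $ a b        b a $          match b
  8  $ a          a $            match a
Accept reached after 8 steps.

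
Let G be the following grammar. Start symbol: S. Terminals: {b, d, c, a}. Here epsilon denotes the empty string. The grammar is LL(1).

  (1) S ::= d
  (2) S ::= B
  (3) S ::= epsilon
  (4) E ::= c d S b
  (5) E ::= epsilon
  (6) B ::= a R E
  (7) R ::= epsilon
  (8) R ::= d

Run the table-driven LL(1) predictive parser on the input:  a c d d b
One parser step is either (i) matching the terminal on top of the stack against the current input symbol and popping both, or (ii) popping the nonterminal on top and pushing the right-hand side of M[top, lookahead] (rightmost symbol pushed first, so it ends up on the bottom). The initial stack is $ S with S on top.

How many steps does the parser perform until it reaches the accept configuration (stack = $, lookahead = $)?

10

      Stack      Input        Action
   1  $ S        a c d d b $  expand S ::= B
   2  $ B        a c d d b $  expand B ::= a R E
   3  $ E R a    a c d d b $  match a
   4  $ E R      c d d b $    expand R ::= epsilon
   5  $ E        c d d b $    expand E ::= c d S b
   6  $ b S d c  c d d b $    match c
   7  $ b S d    d d b $      match d
   8  $ b S      d b $        expand S ::= d
   9  $ b d      d b $        match d
  10  $ b        b $          match b
Accept reached after 10 steps.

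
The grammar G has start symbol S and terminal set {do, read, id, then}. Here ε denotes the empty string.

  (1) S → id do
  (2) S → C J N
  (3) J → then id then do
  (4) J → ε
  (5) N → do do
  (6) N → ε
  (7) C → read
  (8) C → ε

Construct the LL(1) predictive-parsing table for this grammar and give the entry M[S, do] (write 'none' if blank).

FIRST(J) = {ε, then}
FIRST(N) = {ε, do}
FIRST(C) = {ε, read}
FIRST(S) = {ε, do, id, read, then}  (via C J N)
FOLLOW(S) includes $ since S is the start symbol.
FOLLOW(S): S appears on no right-hand side. Thus FOLLOW(S) = {$}.
For S → id do: FIRST(id do) = {id}, so it goes in M[S, t] for t ∈ {id}.
For S → C J N: FIRST(C J N) = {ε, do, read, then}, so it goes in M[S, t] for t ∈ {do, read, then}; since ε ∈ FIRST, also for every t ∈ FOLLOW(S) = {$}.

S → C J N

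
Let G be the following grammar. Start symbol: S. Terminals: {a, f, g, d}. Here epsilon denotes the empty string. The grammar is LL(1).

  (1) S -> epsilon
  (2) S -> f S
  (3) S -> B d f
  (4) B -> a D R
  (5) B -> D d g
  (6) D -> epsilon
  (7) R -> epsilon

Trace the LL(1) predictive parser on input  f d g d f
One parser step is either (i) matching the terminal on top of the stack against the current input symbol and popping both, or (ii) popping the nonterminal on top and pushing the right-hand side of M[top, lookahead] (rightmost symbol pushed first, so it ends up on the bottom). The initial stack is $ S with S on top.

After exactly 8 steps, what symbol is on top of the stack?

     Stack        Input        Action
  1  $ S          f d g d f $  expand S -> f S
  2  $ S f        f d g d f $  match f
  3  $ S          d g d f $    expand S -> B d f
  4  $ f d B      d g d f $    expand B -> D d g
  5  $ f d g d D  d g d f $    expand D -> epsilon
  6  $ f d g d    d g d f $    match d
  7  $ f d g      g d f $      match g
  8  $ f d        d f $        match d
Stack after step 8: $ f (top = f).

f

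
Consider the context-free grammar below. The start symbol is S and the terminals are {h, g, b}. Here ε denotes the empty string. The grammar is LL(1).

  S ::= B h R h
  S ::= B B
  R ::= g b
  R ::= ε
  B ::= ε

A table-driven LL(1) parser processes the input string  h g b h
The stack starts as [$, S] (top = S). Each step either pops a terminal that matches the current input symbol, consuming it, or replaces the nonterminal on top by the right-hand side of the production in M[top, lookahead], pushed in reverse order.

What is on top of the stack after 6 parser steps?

h

step 1: stack=$ S  input=h g b h $  — expand S ::= B h R h
step 2: stack=$ h R h B  input=h g b h $  — expand B ::= ε
step 3: stack=$ h R h  input=h g b h $  — match h
step 4: stack=$ h R  input=g b h $  — expand R ::= g b
step 5: stack=$ h b g  input=g b h $  — match g
step 6: stack=$ h b  input=b h $  — match b
Stack after step 6: $ h (top = h).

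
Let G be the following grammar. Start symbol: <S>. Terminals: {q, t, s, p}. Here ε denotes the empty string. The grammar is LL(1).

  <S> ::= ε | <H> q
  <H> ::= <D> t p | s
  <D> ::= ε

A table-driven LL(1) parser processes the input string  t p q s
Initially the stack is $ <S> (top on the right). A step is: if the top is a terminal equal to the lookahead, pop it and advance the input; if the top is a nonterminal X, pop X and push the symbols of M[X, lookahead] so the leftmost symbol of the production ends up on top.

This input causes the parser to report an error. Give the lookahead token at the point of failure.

step 1: stack=$ <S>  input=t p q s $  — expand <S> ::= <H> q
step 2: stack=$ q <H>  input=t p q s $  — expand <H> ::= <D> t p
step 3: stack=$ q p t <D>  input=t p q s $  — expand <D> ::= ε
step 4: stack=$ q p t  input=t p q s $  — match t
step 5: stack=$ q p  input=p q s $  — match p
step 6: stack=$ q  input=q s $  — match q
step 7: stack=$  input=s $  — error: stack empty but input remains

s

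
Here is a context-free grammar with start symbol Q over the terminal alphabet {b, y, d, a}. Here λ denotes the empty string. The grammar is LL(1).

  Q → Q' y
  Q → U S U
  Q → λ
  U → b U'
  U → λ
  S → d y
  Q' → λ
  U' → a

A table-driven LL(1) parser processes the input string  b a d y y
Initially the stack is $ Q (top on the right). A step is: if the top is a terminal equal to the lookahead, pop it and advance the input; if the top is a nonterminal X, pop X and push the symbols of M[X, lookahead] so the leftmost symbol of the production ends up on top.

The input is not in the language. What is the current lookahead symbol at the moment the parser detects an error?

y

     Stack       Input        Action
  1  $ Q         b a d y y $  expand Q → U S U
  2  $ U S U     b a d y y $  expand U → b U'
  3  $ U S U' b  b a d y y $  match b
  4  $ U S U'    a d y y $    expand U' → a
  5  $ U S a     a d y y $    match a
  6  $ U S       d y y $      expand S → d y
  7  $ U y d     d y y $      match d
  8  $ U y       y y $        match y
  9  $ U         y $          error: M[U, y] is empty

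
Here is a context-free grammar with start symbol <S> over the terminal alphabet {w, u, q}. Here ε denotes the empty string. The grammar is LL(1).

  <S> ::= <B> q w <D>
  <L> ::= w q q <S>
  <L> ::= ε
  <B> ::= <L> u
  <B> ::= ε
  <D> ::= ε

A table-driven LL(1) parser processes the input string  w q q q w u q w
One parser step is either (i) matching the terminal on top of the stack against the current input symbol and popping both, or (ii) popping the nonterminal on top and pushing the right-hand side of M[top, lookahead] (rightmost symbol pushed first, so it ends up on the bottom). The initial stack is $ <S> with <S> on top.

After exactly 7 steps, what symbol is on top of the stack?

<B>

step 1: stack=$ <S>  input=w q q q w u q w $  — expand <S> ::= <B> q w <D>
step 2: stack=$ <D> w q <B>  input=w q q q w u q w $  — expand <B> ::= <L> u
step 3: stack=$ <D> w q u <L>  input=w q q q w u q w $  — expand <L> ::= w q q <S>
step 4: stack=$ <D> w q u <S> q q w  input=w q q q w u q w $  — match w
step 5: stack=$ <D> w q u <S> q q  input=q q q w u q w $  — match q
step 6: stack=$ <D> w q u <S> q  input=q q w u q w $  — match q
step 7: stack=$ <D> w q u <S>  input=q w u q w $  — expand <S> ::= <B> q w <D>
Stack after step 7: $ <D> w q u <D> w q <B> (top = <B>).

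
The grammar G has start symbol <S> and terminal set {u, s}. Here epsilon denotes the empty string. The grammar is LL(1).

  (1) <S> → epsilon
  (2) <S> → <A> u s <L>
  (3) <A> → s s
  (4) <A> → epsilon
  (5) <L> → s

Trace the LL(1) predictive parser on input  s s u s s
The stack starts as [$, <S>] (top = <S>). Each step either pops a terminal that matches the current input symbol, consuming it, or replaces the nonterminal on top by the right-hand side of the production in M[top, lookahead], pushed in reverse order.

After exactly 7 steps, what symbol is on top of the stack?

step 1: stack=$ <S>  input=s s u s s $  — expand <S> → <A> u s <L>
step 2: stack=$ <L> s u <A>  input=s s u s s $  — expand <A> → s s
step 3: stack=$ <L> s u s s  input=s s u s s $  — match s
step 4: stack=$ <L> s u s  input=s u s s $  — match s
step 5: stack=$ <L> s u  input=u s s $  — match u
step 6: stack=$ <L> s  input=s s $  — match s
step 7: stack=$ <L>  input=s $  — expand <L> → s
Stack after step 7: $ s (top = s).

s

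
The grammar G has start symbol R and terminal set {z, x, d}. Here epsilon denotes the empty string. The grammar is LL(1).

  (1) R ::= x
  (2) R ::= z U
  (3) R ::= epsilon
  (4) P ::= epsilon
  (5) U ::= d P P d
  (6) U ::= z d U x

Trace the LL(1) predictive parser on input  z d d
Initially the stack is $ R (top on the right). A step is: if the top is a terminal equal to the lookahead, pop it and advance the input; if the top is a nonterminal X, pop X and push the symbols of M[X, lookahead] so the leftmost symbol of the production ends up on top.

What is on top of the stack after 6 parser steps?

d

step 1: stack=$ R  input=z d d $  — expand R ::= z U
step 2: stack=$ U z  input=z d d $  — match z
step 3: stack=$ U  input=d d $  — expand U ::= d P P d
step 4: stack=$ d P P d  input=d d $  — match d
step 5: stack=$ d P P  input=d $  — expand P ::= epsilon
step 6: stack=$ d P  input=d $  — expand P ::= epsilon
Stack after step 6: $ d (top = d).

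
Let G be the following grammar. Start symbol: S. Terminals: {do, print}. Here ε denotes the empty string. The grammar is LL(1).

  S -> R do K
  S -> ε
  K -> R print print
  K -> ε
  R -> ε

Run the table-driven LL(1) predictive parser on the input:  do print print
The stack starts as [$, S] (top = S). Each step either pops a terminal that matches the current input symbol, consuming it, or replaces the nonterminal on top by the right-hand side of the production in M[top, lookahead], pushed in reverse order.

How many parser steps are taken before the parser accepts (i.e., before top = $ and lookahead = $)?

     Stack            Input             Action
  1  $ S              do print print $  expand S -> R do K
  2  $ K do R         do print print $  expand R -> ε
  3  $ K do           do print print $  match do
  4  $ K              print print $     expand K -> R print print
  5  $ print print R  print print $     expand R -> ε
  6  $ print print    print print $     match print
  7  $ print          print $           match print
Accept reached after 7 steps.

7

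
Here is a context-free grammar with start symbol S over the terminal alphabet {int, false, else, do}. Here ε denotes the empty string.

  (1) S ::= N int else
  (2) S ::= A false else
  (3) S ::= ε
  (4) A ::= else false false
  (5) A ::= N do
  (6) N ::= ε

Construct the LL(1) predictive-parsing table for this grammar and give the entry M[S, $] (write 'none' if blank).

S ::= ε

FIRST(N) = {ε}
FIRST(A) = {do, else}  (via N do)
FIRST(S) = {ε, do, else, int}  (via N int else, A false else)
FOLLOW(S) includes $ since S is the start symbol.
FOLLOW(S): S appears on no right-hand side. Thus FOLLOW(S) = {$}.
For S ::= N int else: FIRST(N int else) = {int}, so it goes in M[S, t] for t ∈ {int}.
For S ::= A false else: FIRST(A false else) = {do, else}, so it goes in M[S, t] for t ∈ {do, else}.
For S ::= ε: FIRST(ε) = {ε}, so it goes in M[S, t] for t ∈ {}; since ε ∈ FIRST, also for every t ∈ FOLLOW(S) = {$}.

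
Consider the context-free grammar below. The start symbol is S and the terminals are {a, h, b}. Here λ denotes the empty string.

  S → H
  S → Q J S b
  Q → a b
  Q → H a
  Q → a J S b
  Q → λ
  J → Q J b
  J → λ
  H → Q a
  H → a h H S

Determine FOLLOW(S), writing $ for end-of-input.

FIRST(S): from S→H we get {a}; from S→Q J S b we get {a, b}. So FIRST(S) = {a, b}.
FIRST(Q): from Q→a b we get {a}; from Q→H a we get {a}; from Q→a J S b we get {a}; from Q→λ we get {λ}. So FIRST(Q) = {λ, a}.
FIRST(J): from J→Q J b we get {a, b}; from J→λ we get {λ}. So FIRST(J) = {λ, a, b}.
FIRST(H): from H→Q a we get {a}; from H→a h H S we get {a}. So FIRST(H) = {a}.
FOLLOW(S) includes $ since S is the start symbol.
FOLLOW(Q): in S→Q J S b, Q is followed by J S b with FIRST {a, b}; in J→Q J b, Q is followed by J b with FIRST {a, b}; in H→Q a, Q is followed by a with FIRST {a}. Thus FOLLOW(Q) = {a, b}.
FOLLOW(J): in S→Q J S b, J is followed by S b with FIRST {a, b}; in Q→a J S b, J is followed by S b with FIRST {a, b}; in J→Q J b, J is followed by b with FIRST {b}. Thus FOLLOW(J) = {a, b}.
FOLLOW(S): in S→Q J S b, S is followed by b with FIRST {b}; in Q→a J S b, S is followed by b with FIRST {b}; in H→a h H S, the suffix after S is empty, so FOLLOW(S) ⊇ FOLLOW(H) = {$, a, b}. Thus FOLLOW(S) = {$, a, b}.
FOLLOW(H): in S→H, the suffix after H is empty, so FOLLOW(H) ⊇ FOLLOW(S) = {$, a, b}; in Q→H a, H is followed by a with FIRST {a}; in H→a h H S, H is followed by S with FIRST {a, b}. Thus FOLLOW(H) = {$, a, b}.

{$, a, b}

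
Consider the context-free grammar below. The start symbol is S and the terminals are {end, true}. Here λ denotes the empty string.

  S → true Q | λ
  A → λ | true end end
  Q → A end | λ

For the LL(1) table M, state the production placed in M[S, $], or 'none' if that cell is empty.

S → λ

FIRST(S): from S→true Q we get {true}; from S→λ we get {λ}. So FIRST(S) = {λ, true}.
FIRST(A): from A→λ we get {λ}; from A→true end end we get {true}. So FIRST(A) = {λ, true}.
FIRST(Q): from Q→A end we get {end, true}; from Q→λ we get {λ}. So FIRST(Q) = {λ, end, true}.
FOLLOW(S) includes $ since S is the start symbol.
FOLLOW(S): S appears on no right-hand side. Thus FOLLOW(S) = {$}.
For S → true Q: FIRST(true Q) = {true}, so it goes in M[S, t] for t ∈ {true}.
For S → λ: FIRST(λ) = {λ}, so it goes in M[S, t] for t ∈ {}; since λ ∈ FIRST, also for every t ∈ FOLLOW(S) = {$}.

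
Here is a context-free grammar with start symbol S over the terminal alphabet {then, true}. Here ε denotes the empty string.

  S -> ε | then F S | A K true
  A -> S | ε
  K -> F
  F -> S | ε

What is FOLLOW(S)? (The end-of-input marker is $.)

{$, then, true}

FIRST(S): from S->ε we get {ε}; from S->then F S we get {then}; from S->A K true we get {then, true}. So FIRST(S) = {ε, then, true}.
FIRST(A): from A->S we get {ε, then, true}; from A->ε we get {ε}. So FIRST(A) = {ε, then, true}.
FIRST(F): from F->S we get {ε, then, true}; from F->ε we get {ε}. So FIRST(F) = {ε, then, true}.
FIRST(K): from K->F we get {ε, then, true}. So FIRST(K) = {ε, then, true}.
FOLLOW(S) includes $ since S is the start symbol.
FOLLOW(A): in S->A K true, A is followed by K true with FIRST {then, true}. Thus FOLLOW(A) = {then, true}.
FOLLOW(K): in S->A K true, K is followed by true with FIRST {true}. Thus FOLLOW(K) = {true}.
FOLLOW(S): in S->then F S, the suffix after S is empty (adds nothing new); in A->S, the suffix after S is empty, so FOLLOW(S) ⊇ FOLLOW(A) = {then, true}; in F->S, the suffix after S is empty, so FOLLOW(S) ⊇ FOLLOW(F) = {$, then, true}. Thus FOLLOW(S) = {$, then, true}.
FOLLOW(F): in S->then F S, F is followed by S with FIRST {ε, then, true}; in S->then F S, the suffix after F is nullable, so FOLLOW(F) ⊇ FOLLOW(S) = {$, then, true}; in K->F, the suffix after F is empty, so FOLLOW(F) ⊇ FOLLOW(K) = {true}. Thus FOLLOW(F) = {$, then, true}.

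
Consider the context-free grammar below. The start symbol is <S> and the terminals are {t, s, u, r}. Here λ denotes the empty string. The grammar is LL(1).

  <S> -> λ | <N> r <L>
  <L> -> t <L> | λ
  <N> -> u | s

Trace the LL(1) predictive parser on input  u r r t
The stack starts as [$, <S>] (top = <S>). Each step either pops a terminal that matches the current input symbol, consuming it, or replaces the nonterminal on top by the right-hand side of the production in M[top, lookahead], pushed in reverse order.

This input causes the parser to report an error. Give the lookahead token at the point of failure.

r

step 1: stack=$ <S>  input=u r r t $  — expand <S> -> <N> r <L>
step 2: stack=$ <L> r <N>  input=u r r t $  — expand <N> -> u
step 3: stack=$ <L> r u  input=u r r t $  — match u
step 4: stack=$ <L> r  input=r r t $  — match r
step 5: stack=$ <L>  input=r t $  — error: M[<L>, r] is empty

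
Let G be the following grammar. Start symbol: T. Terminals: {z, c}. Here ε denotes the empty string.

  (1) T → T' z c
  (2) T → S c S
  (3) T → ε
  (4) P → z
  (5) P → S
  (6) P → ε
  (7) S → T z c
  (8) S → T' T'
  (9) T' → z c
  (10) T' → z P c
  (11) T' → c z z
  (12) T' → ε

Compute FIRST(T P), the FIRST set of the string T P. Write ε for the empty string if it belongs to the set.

{ε, c, z}

FIRST(T') = {ε, c, z}
FIRST(T) = {ε, c, z}  (via T' z c, S c S)
FIRST(S) = {ε, c, z}  (via T z c, T' T')
FIRST(P) = {ε, c, z}  (via S)
FIRST(T P): take FIRST of each symbol in turn, carrying on past any symbol whose FIRST contains ε; result {ε, c, z}.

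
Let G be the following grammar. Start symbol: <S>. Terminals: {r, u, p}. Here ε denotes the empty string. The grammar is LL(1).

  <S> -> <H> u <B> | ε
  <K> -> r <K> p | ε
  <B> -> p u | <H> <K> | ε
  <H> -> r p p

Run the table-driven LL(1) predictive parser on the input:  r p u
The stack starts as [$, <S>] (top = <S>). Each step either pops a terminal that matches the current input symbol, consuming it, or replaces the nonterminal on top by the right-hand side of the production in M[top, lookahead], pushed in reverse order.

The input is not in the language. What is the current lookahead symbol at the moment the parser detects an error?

u

     Stack          Input    Action
  1  $ <S>          r p u $  expand <S> -> <H> u <B>
  2  $ <B> u <H>    r p u $  expand <H> -> r p p
  3  $ <B> u p p r  r p u $  match r
  4  $ <B> u p p    p u $    match p
  5  $ <B> u p      u $      error: top is terminal p but lookahead is u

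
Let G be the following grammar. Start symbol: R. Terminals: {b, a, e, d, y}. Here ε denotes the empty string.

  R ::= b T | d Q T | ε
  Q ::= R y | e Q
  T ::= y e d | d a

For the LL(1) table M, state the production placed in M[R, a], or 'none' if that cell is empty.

FIRST(R): from R::=b T we get {b}; from R::=d Q T we get {d}; from R::=ε we get {ε}. So FIRST(R) = {ε, b, d}.
FIRST(T): from T::=y e d we get {y}; from T::=d a we get {d}. So FIRST(T) = {d, y}.
FIRST(Q): from Q::=R y we get {b, d, y}; from Q::=e Q we get {e}. So FIRST(Q) = {b, d, e, y}.
FOLLOW(R) includes $ since R is the start symbol.
FOLLOW(R): in Q::=R y, R is followed by y with FIRST {y}. Thus FOLLOW(R) = {$, y}.
For R ::= b T: FIRST(b T) = {b}, so it goes in M[R, t] for t ∈ {b}.
For R ::= d Q T: FIRST(d Q T) = {d}, so it goes in M[R, t] for t ∈ {d}.
For R ::= ε: FIRST(ε) = {ε}, so it goes in M[R, t] for t ∈ {}; since ε ∈ FIRST, also for every t ∈ FOLLOW(R) = {$, y}.
None of these place a production in M[R, a].

none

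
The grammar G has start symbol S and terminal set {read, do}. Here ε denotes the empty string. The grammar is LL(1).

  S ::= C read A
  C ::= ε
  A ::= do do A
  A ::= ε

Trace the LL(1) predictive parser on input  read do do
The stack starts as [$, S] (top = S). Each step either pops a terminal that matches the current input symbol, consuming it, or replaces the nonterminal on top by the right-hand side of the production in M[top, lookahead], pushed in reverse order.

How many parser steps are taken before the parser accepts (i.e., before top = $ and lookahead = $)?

7

     Stack       Input         Action
  1  $ S         read do do $  expand S ::= C read A
  2  $ A read C  read do do $  expand C ::= ε
  3  $ A read    read do do $  match read
  4  $ A         do do $       expand A ::= do do A
  5  $ A do do   do do $       match do
  6  $ A do      do $          match do
  7  $ A         $             expand A ::= ε
Accept reached after 7 steps.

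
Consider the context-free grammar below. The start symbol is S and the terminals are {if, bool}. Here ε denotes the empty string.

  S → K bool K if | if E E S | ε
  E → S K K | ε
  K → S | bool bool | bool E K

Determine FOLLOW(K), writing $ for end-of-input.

{$, bool, if}

FIRST(S) = {ε, bool, if}  (via K bool K if)
FIRST(K) = {ε, bool, if}  (via S)
FIRST(E) = {ε, bool, if}  (via S K K)
FOLLOW(S) includes $ since S is the start symbol.
FOLLOW(S): in S→if E E S, the suffix after S is empty (adds nothing new); in E→S K K, S is followed by K K with FIRST {ε, bool, if}; in E→S K K, the suffix after S is nullable, so FOLLOW(S) ⊇ FOLLOW(E) = {$, bool, if}; in K→S, the suffix after S is empty, so FOLLOW(S) ⊇ FOLLOW(K) = {$, bool, if}. Thus FOLLOW(S) = {$, bool, if}.
FOLLOW(E): in S→if E E S (occurrence 1), E is followed by E S with FIRST {ε, bool, if}; in S→if E E S (occurrence 1), the suffix after E is nullable, so FOLLOW(E) ⊇ FOLLOW(S) = {$, bool, if}; in S→if E E S (occurrence 2), E is followed by S with FIRST {ε, bool, if}; in S→if E E S (occurrence 2), the suffix after E is nullable, so FOLLOW(E) ⊇ FOLLOW(S) = {$, bool, if}; in K→bool E K, E is followed by K with FIRST {ε, bool, if}; in K→bool E K, the suffix after E is nullable, so FOLLOW(E) ⊇ FOLLOW(K) = {$, bool, if}. Thus FOLLOW(E) = {$, bool, if}.
FOLLOW(K): in S→K bool K if (occurrence 1), K is followed by bool K if with FIRST {bool}; in S→K bool K if (occurrence 2), K is followed by if with FIRST {if}; in E→S K K (occurrence 1), K is followed by K with FIRST {ε, bool, if}; in E→S K K (occurrence 1), the suffix after K is nullable, so FOLLOW(K) ⊇ FOLLOW(E) = {$, bool, if}; in E→S K K (occurrence 2), the suffix after K is empty, so FOLLOW(K) ⊇ FOLLOW(E) = {$, bool, if}; in K→bool E K, the suffix after K is empty (adds nothing new). Thus FOLLOW(K) = {$, bool, if}.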